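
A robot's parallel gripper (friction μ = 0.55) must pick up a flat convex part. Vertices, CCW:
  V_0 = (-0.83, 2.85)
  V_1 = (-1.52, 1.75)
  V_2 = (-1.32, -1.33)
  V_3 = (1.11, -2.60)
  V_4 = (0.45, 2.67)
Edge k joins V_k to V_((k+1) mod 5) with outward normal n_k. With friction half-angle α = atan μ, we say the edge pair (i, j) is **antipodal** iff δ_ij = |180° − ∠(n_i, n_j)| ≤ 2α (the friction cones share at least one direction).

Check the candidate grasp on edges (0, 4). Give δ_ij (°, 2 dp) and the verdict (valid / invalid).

δ = 114.09°, invalid

α = atan 0.55 = 28.81°;  2α = 57.62°
edge 0: e_0 = (-0.69, -1.10);  n_0 = (-0.8471, +0.5314)
edge 4: e_4 = (-1.28, +0.18);  n_4 = (+0.1393, +0.9903)
∠(n_0, n_4) = 65.91°
δ = |180° − 65.91°| = 114.09°
114.09° > 2α = 57.62°  →  invalid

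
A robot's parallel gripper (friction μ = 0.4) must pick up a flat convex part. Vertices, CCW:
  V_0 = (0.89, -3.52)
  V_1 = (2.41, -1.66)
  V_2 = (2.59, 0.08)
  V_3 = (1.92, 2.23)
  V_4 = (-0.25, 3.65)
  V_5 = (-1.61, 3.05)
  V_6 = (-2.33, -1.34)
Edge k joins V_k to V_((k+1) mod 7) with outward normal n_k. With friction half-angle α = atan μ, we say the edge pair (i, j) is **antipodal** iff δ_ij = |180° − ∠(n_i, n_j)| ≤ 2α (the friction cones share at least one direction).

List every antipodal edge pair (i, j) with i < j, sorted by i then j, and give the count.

count = 6; pairs: (0,4), (0,5), (1,5), (2,5), (2,6), (3,6)

α = atan 0.4 = 21.80°;  2α = 43.60°
n_0 = (+0.7743, -0.6328)
n_1 = (+0.9947, -0.1029)
n_2 = (+0.9547, +0.2975)
n_3 = (+0.5476, +0.8368)
n_4 = (-0.4036, +0.9149)
n_5 = (-0.9868, +0.1618)
n_6 = (-0.5606, -0.8281)
  (0,1): δ = 146.65°  ·
  (0,2): δ = 123.44°  ·
  (0,3): δ = 83.94°  ·
  (0,4): δ = 26.94°  ✓
  (0,5): δ = 29.94°  ✓
  (0,6): δ = 95.16°  ·
  (1,2): δ = 156.79°  ·
  (1,3): δ = 117.29°  ·
  (1,4): δ = 60.29°  ·
  (1,5): δ = 3.41°  ✓
  (1,6): δ = 61.81°  ·
  (2,3): δ = 140.51°  ·
  (2,4): δ = 83.50°  ·
  (2,5): δ = 26.62°  ✓
  (2,6): δ = 38.59°  ✓
  (3,4): δ = 122.99°  ·
  (3,5): δ = 66.11°  ·
  (3,6): δ = 0.90°  ✓
  (4,5): δ = 123.12°  ·
  (4,6): δ = 57.90°  ·
  (5,6): δ = 114.78°  ·
antipodal pairs: 6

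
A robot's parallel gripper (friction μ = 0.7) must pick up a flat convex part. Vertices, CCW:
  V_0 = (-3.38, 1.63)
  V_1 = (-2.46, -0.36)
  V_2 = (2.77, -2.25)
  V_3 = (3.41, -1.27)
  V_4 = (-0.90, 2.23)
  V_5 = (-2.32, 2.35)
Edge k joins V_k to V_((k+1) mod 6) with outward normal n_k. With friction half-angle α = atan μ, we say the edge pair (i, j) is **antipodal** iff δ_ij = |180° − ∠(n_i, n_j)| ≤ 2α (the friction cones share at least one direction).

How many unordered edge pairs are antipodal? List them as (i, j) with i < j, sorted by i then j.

α = atan 0.7 = 34.99°;  2α = 69.98°
n_0 = (-0.9077, -0.4196)
n_1 = (-0.3399, -0.9405)
n_2 = (+0.8373, -0.5468)
n_3 = (+0.6304, +0.7763)
n_4 = (+0.0842, +0.9964)
n_5 = (-0.5619, +0.8272)
  (0,1): δ = 134.68°  ·
  (0,2): δ = 57.96°  ✓
  (0,3): δ = 26.11°  ✓
  (0,4): δ = 60.36°  ✓
  (0,5): δ = 99.37°  ·
  (1,2): δ = 103.28°  ·
  (1,3): δ = 19.21°  ✓
  (1,4): δ = 15.04°  ✓
  (1,5): δ = 54.05°  ✓
  (2,3): δ = 95.93°  ·
  (2,4): δ = 61.68°  ✓
  (2,5): δ = 22.67°  ✓
  (3,4): δ = 145.75°  ·
  (3,5): δ = 106.74°  ·
  (4,5): δ = 140.98°  ·
antipodal pairs: 8

count = 8; pairs: (0,2), (0,3), (0,4), (1,3), (1,4), (1,5), (2,4), (2,5)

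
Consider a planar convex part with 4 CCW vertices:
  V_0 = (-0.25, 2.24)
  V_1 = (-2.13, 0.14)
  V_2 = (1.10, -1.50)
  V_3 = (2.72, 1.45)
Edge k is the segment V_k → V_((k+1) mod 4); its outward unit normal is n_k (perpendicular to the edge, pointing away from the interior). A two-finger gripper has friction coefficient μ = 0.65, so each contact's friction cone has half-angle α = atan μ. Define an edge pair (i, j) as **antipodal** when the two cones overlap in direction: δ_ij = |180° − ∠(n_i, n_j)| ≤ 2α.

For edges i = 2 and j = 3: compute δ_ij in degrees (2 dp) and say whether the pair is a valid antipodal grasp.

α = atan 0.65 = 33.02°;  2α = 66.05°
edge 2: e_2 = (+1.62, +2.95);  n_2 = (+0.8765, -0.4813)
edge 3: e_3 = (-2.97, +0.79);  n_3 = (+0.2571, +0.9664)
∠(n_2, n_3) = 103.88°
δ = |180° − 103.88°| = 76.12°
76.12° > 2α = 66.05°  →  invalid

δ = 76.12°, invalid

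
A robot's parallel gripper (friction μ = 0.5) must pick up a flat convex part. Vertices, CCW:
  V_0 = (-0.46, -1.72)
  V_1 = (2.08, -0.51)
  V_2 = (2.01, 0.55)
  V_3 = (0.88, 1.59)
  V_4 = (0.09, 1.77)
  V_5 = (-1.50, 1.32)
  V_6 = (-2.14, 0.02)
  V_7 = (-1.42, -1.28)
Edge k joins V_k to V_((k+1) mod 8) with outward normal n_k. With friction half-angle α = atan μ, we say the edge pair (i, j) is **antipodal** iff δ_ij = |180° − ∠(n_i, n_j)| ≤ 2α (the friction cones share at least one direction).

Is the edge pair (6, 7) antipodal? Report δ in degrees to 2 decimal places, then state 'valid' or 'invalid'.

δ = 143.60°, invalid

α = atan 0.5 = 26.57°;  2α = 53.13°
edge 6: e_6 = (+0.72, -1.30);  n_6 = (-0.8748, -0.4845)
edge 7: e_7 = (+0.96, -0.44);  n_7 = (-0.4167, -0.9091)
∠(n_6, n_7) = 36.40°
δ = |180° − 36.40°| = 143.60°
143.60° > 2α = 53.13°  →  invalid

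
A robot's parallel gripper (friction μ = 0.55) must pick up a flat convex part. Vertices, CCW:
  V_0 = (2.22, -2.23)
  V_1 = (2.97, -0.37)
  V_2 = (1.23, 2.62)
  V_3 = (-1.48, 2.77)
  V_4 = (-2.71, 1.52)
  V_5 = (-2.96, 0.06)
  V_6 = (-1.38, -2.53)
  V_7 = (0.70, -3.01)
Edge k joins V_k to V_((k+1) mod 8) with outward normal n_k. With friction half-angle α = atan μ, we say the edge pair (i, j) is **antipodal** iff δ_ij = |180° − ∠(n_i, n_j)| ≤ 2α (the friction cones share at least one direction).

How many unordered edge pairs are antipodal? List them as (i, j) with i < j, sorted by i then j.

count = 11; pairs: (0,3), (0,4), (0,5), (1,4), (1,5), (1,6), (2,5), (2,6), (2,7), (3,7), (4,7)

α = atan 0.55 = 28.81°;  2α = 57.62°
n_0 = (+0.9274, -0.3740)
n_1 = (+0.8643, +0.5030)
n_2 = (+0.0553, +0.9985)
n_3 = (-0.7128, +0.7014)
n_4 = (-0.9857, +0.1688)
n_5 = (-0.8537, -0.5208)
n_6 = (-0.2249, -0.9744)
n_7 = (+0.4566, -0.8897)
  (0,1): δ = 127.84°  ·
  (0,2): δ = 71.21°  ·
  (0,3): δ = 22.58°  ✓
  (0,4): δ = 12.24°  ✓
  (0,5): δ = 53.35°  ✓
  (0,6): δ = 98.97°  ·
  (0,7): δ = 139.13°  ·
  (1,2): δ = 123.36°  ·
  (1,3): δ = 74.73°  ·
  (1,4): δ = 39.91°  ✓
  (1,5): δ = 1.19°  ✓
  (1,6): δ = 46.81°  ✓
  (1,7): δ = 86.97°  ·
  (2,3): δ = 131.37°  ·
  (2,4): δ = 96.55°  ·
  (2,5): δ = 55.45°  ✓
  (2,6): δ = 9.83°  ✓
  (2,7): δ = 30.33°  ✓
  (3,4): δ = 145.18°  ·
  (3,5): δ = 104.08°  ·
  (3,6): δ = 58.46°  ·
  (3,7): δ = 18.30°  ✓
  (4,5): δ = 138.90°  ·
  (4,6): δ = 93.28°  ·
  (4,7): δ = 53.12°  ✓
  (5,6): δ = 134.38°  ·
  (5,7): δ = 94.22°  ·
  (6,7): δ = 139.84°  ·
antipodal pairs: 11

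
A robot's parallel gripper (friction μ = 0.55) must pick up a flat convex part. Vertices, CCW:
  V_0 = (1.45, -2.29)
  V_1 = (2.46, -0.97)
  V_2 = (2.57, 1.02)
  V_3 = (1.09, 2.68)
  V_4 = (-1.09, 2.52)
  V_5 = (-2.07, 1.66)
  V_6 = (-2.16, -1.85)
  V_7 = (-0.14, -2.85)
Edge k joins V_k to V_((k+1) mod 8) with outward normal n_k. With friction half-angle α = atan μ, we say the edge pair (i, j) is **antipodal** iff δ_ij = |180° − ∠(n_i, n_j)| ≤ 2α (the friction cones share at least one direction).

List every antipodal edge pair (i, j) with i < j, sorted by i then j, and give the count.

α = atan 0.55 = 28.81°;  2α = 57.62°
n_0 = (+0.7942, -0.6077)
n_1 = (+0.9985, -0.0552)
n_2 = (+0.7464, +0.6655)
n_3 = (-0.0732, +0.9973)
n_4 = (-0.6596, +0.7516)
n_5 = (-0.9997, +0.0256)
n_6 = (-0.4437, -0.8962)
n_7 = (+0.3322, -0.9432)
  (0,1): δ = 145.74°  ·
  (0,2): δ = 100.86°  ·
  (0,3): δ = 48.38°  ✓
  (0,4): δ = 11.31°  ✓
  (0,5): δ = 35.95°  ✓
  (0,6): δ = 101.08°  ·
  (0,7): δ = 146.82°  ·
  (1,2): δ = 135.12°  ·
  (1,3): δ = 82.64°  ·
  (1,4): δ = 45.57°  ✓
  (1,5): δ = 1.70°  ✓
  (1,6): δ = 66.83°  ·
  (1,7): δ = 112.57°  ·
  (2,3): δ = 127.52°  ·
  (2,4): δ = 90.45°  ·
  (2,5): δ = 43.19°  ✓
  (2,6): δ = 21.94°  ✓
  (2,7): δ = 67.68°  ·
  (3,4): δ = 142.93°  ·
  (3,5): δ = 95.67°  ·
  (3,6): δ = 30.54°  ✓
  (3,7): δ = 15.20°  ✓
  (4,5): δ = 132.74°  ·
  (4,6): δ = 67.61°  ·
  (4,7): δ = 21.87°  ✓
  (5,6): δ = 114.87°  ·
  (5,7): δ = 69.13°  ·
  (6,7): δ = 134.26°  ·
antipodal pairs: 10

count = 10; pairs: (0,3), (0,4), (0,5), (1,4), (1,5), (2,5), (2,6), (3,6), (3,7), (4,7)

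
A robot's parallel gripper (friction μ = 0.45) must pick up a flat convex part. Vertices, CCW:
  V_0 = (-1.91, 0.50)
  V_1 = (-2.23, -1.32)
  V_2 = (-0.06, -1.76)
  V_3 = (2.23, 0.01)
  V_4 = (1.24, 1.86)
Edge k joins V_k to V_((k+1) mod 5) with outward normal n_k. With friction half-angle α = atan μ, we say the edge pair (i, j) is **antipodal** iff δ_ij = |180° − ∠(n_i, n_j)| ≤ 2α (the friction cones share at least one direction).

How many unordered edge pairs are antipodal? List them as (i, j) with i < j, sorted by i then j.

α = atan 0.45 = 24.23°;  2α = 48.46°
n_0 = (-0.9849, +0.1732)
n_1 = (-0.1987, -0.9801)
n_2 = (+0.6115, -0.7912)
n_3 = (+0.8817, +0.4718)
n_4 = (-0.3964, +0.9181)
  (0,1): δ = 91.49°  ·
  (0,2): δ = 42.33°  ✓
  (0,3): δ = 38.12°  ✓
  (0,4): δ = 123.32°  ·
  (1,2): δ = 130.84°  ·
  (1,3): δ = 50.39°  ·
  (1,4): δ = 34.81°  ✓
  (2,3): δ = 99.55°  ·
  (2,4): δ = 14.35°  ✓
  (3,4): δ = 94.80°  ·
antipodal pairs: 4

count = 4; pairs: (0,2), (0,3), (1,4), (2,4)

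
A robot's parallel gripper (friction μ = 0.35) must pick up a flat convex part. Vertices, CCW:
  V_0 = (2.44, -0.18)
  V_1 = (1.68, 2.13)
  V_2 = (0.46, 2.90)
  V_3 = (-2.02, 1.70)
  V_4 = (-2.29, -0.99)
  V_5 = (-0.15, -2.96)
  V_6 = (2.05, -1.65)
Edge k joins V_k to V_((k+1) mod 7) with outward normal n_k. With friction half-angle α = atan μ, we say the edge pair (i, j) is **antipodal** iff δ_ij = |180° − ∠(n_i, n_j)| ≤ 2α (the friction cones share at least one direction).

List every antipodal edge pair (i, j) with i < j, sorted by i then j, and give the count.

count = 5; pairs: (0,3), (0,4), (1,4), (2,5), (3,6)

α = atan 0.35 = 19.29°;  2α = 38.58°
n_0 = (+0.9499, +0.3125)
n_1 = (+0.5337, +0.8457)
n_2 = (-0.4356, +0.9002)
n_3 = (-0.9950, +0.0999)
n_4 = (-0.6773, -0.7357)
n_5 = (+0.5116, -0.8592)
n_6 = (+0.9666, -0.2564)
  (0,1): δ = 140.47°  ·
  (0,2): δ = 82.39°  ·
  (0,3): δ = 23.94°  ✓
  (0,4): δ = 29.16°  ✓
  (0,5): δ = 102.56°  ·
  (0,6): δ = 146.93°  ·
  (1,2): δ = 121.92°  ·
  (1,3): δ = 63.47°  ·
  (1,4): δ = 10.37°  ✓
  (1,5): δ = 63.03°  ·
  (1,6): δ = 107.40°  ·
  (2,3): δ = 121.55°  ·
  (2,4): δ = 68.45°  ·
  (2,5): δ = 4.95°  ✓
  (2,6): δ = 49.32°  ·
  (3,4): δ = 126.90°  ·
  (3,5): δ = 53.50°  ·
  (3,6): δ = 9.13°  ✓
  (4,5): δ = 106.60°  ·
  (4,6): δ = 62.23°  ·
  (5,6): δ = 135.63°  ·
antipodal pairs: 5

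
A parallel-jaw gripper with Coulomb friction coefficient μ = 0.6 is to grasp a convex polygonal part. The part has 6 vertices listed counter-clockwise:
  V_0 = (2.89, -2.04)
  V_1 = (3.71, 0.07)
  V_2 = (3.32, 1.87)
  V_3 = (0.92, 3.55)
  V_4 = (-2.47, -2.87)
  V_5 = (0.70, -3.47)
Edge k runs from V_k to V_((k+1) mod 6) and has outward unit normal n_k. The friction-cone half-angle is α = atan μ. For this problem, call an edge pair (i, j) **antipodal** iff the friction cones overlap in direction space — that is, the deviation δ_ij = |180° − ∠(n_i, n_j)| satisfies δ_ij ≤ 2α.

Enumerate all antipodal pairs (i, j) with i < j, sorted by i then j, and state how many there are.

count = 4; pairs: (0,3), (1,3), (2,4), (3,5)

α = atan 0.6 = 30.96°;  2α = 61.93°
n_0 = (+0.9321, -0.3622)
n_1 = (+0.9773, +0.2118)
n_2 = (+0.5735, +0.8192)
n_3 = (-0.8843, +0.4669)
n_4 = (-0.1860, -0.9826)
n_5 = (+0.5467, -0.8373)
  (0,1): δ = 146.54°  ·
  (0,2): δ = 103.75°  ·
  (0,3): δ = 6.60°  ✓
  (0,4): δ = 100.52°  ·
  (0,5): δ = 144.38°  ·
  (1,2): δ = 137.22°  ·
  (1,3): δ = 40.06°  ✓
  (1,4): δ = 67.06°  ·
  (1,5): δ = 110.92°  ·
  (2,3): δ = 82.84°  ·
  (2,4): δ = 24.27°  ✓
  (2,5): δ = 68.14°  ·
  (3,4): δ = 72.88°  ·
  (3,5): δ = 29.02°  ✓
  (4,5): δ = 136.14°  ·
antipodal pairs: 4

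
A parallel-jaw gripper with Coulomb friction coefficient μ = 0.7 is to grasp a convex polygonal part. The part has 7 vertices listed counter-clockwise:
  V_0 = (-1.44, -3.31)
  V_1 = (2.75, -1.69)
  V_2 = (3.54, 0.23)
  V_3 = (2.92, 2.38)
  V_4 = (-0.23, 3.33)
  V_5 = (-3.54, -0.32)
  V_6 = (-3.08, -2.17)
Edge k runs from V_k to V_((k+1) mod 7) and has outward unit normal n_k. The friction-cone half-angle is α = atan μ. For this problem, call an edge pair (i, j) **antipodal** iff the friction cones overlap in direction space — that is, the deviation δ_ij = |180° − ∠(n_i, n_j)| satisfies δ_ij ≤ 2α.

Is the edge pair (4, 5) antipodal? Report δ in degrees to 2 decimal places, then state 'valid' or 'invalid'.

α = atan 0.7 = 34.99°;  2α = 69.98°
edge 4: e_4 = (-3.31, -3.65);  n_4 = (-0.7408, +0.6718)
edge 5: e_5 = (+0.46, -1.85);  n_5 = (-0.9705, -0.2413)
∠(n_4, n_5) = 56.17°
δ = |180° − 56.17°| = 123.83°
123.83° > 2α = 69.98°  →  invalid

δ = 123.83°, invalid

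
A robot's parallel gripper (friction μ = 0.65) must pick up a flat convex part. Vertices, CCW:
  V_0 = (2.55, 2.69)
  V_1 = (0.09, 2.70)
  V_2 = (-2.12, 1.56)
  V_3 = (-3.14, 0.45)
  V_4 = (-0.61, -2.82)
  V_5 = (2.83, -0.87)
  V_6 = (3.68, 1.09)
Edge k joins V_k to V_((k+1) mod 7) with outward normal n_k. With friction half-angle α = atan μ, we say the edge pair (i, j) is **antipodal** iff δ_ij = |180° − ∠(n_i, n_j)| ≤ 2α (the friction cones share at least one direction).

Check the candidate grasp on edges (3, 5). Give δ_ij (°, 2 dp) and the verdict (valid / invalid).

δ = 61.17°, valid

α = atan 0.65 = 33.02°;  2α = 66.05°
edge 3: e_3 = (+2.53, -3.27);  n_3 = (-0.7909, -0.6119)
edge 5: e_5 = (+0.85, +1.96);  n_5 = (+0.9174, -0.3979)
∠(n_3, n_5) = 118.83°
δ = |180° − 118.83°| = 61.17°
61.17° ≤ 2α = 66.05°  →  valid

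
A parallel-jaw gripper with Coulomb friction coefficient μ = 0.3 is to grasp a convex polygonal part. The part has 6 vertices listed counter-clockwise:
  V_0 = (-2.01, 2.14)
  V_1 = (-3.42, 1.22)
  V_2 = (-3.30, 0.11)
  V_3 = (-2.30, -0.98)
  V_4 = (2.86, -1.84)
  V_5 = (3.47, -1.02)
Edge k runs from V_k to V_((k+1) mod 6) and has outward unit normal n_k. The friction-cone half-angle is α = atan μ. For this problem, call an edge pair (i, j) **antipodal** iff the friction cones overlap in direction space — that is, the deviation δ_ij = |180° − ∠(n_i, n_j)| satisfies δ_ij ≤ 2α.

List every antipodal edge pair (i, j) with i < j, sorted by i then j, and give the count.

α = atan 0.3 = 16.70°;  2α = 33.40°
n_0 = (-0.5464, +0.8375)
n_1 = (-0.9942, -0.1075)
n_2 = (-0.7369, -0.6760)
n_3 = (-0.1644, -0.9864)
n_4 = (+0.8023, -0.5969)
n_5 = (+0.4995, +0.8663)
  (0,1): δ = 116.95°  ·
  (0,2): δ = 80.59°  ·
  (0,3): δ = 42.59°  ·
  (0,4): δ = 20.23°  ✓
  (0,5): δ = 116.91°  ·
  (1,2): δ = 143.64°  ·
  (1,3): δ = 105.63°  ·
  (1,4): δ = 42.82°  ·
  (1,5): δ = 53.86°  ·
  (2,3): δ = 142.00°  ·
  (2,4): δ = 79.18°  ·
  (2,5): δ = 17.50°  ✓
  (3,4): δ = 117.18°  ·
  (3,5): δ = 20.51°  ✓
  (4,5): δ = 83.32°  ·
antipodal pairs: 3

count = 3; pairs: (0,4), (2,5), (3,5)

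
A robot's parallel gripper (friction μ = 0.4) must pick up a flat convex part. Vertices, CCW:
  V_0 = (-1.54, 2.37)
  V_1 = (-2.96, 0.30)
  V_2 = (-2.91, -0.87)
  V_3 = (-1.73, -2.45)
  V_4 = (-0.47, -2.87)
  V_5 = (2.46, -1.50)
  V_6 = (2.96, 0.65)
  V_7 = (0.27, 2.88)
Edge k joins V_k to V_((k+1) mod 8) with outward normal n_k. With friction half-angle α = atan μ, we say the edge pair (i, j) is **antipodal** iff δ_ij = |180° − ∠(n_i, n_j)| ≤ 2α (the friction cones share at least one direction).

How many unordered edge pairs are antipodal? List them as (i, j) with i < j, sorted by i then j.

α = atan 0.4 = 21.80°;  2α = 43.60°
n_0 = (-0.8246, +0.5657)
n_1 = (-0.9991, -0.0427)
n_2 = (-0.8012, -0.5984)
n_3 = (-0.3162, -0.9487)
n_4 = (+0.4236, -0.9059)
n_5 = (+0.9740, -0.2265)
n_6 = (+0.6382, +0.7699)
n_7 = (-0.2712, +0.9625)
  (0,1): δ = 143.10°  ·
  (0,2): δ = 108.80°  ·
  (0,3): δ = 73.99°  ·
  (0,4): δ = 30.49°  ✓
  (0,5): δ = 21.36°  ✓
  (0,6): δ = 84.79°  ·
  (0,7): δ = 140.19°  ·
  (1,2): δ = 145.69°  ·
  (1,3): δ = 110.88°  ·
  (1,4): δ = 67.39°  ·
  (1,5): δ = 15.54°  ✓
  (1,6): δ = 47.89°  ·
  (1,7): δ = 103.29°  ·
  (2,3): δ = 145.19°  ·
  (2,4): δ = 101.69°  ·
  (2,5): δ = 49.85°  ·
  (2,6): δ = 13.59°  ✓
  (2,7): δ = 68.98°  ·
  (3,4): δ = 136.51°  ·
  (3,5): δ = 84.66°  ·
  (3,6): δ = 21.22°  ✓
  (3,7): δ = 34.17°  ✓
  (4,5): δ = 128.15°  ·
  (4,6): δ = 64.72°  ·
  (4,7): δ = 9.32°  ✓
  (5,6): δ = 116.57°  ·
  (5,7): δ = 61.17°  ·
  (6,7): δ = 124.61°  ·
antipodal pairs: 7

count = 7; pairs: (0,4), (0,5), (1,5), (2,6), (3,6), (3,7), (4,7)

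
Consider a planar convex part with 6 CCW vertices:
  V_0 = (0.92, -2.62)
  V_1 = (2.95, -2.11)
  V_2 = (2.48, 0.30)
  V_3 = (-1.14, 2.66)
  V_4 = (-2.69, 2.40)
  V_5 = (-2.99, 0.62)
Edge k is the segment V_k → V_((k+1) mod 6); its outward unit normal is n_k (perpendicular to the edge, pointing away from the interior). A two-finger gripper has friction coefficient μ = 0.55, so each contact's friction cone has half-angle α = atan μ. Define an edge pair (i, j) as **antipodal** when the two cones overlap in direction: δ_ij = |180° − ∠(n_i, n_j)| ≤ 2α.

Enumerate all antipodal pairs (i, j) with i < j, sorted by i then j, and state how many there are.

α = atan 0.55 = 28.81°;  2α = 57.62°
n_0 = (+0.2437, -0.9699)
n_1 = (+0.9815, +0.1914)
n_2 = (+0.5461, +0.8377)
n_3 = (-0.1654, +0.9862)
n_4 = (-0.9861, +0.1662)
n_5 = (-0.6381, -0.7700)
  (0,1): δ = 93.07°  ·
  (0,2): δ = 47.20°  ✓
  (0,3): δ = 4.58°  ✓
  (0,4): δ = 66.33°  ·
  (0,5): δ = 126.25°  ·
  (1,2): δ = 134.14°  ·
  (1,3): δ = 91.51°  ·
  (1,4): δ = 20.60°  ✓
  (1,5): δ = 39.32°  ✓
  (2,3): δ = 137.38°  ·
  (2,4): δ = 66.47°  ·
  (2,5): δ = 6.54°  ✓
  (3,4): δ = 109.09°  ·
  (3,5): δ = 49.17°  ✓
  (4,5): δ = 120.08°  ·
antipodal pairs: 6

count = 6; pairs: (0,2), (0,3), (1,4), (1,5), (2,5), (3,5)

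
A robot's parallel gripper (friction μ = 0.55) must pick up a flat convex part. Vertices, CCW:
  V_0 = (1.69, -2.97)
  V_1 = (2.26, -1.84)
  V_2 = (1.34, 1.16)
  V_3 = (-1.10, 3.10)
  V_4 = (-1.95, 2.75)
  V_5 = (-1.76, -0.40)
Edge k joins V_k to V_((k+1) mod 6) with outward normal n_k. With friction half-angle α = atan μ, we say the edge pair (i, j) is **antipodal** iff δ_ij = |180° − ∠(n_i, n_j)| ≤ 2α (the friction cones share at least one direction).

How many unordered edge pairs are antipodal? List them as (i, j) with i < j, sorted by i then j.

α = atan 0.55 = 28.81°;  2α = 57.62°
n_0 = (+0.8928, -0.4504)
n_1 = (+0.9561, +0.2932)
n_2 = (+0.6223, +0.7827)
n_3 = (-0.3807, +0.9247)
n_4 = (-0.9982, -0.0602)
n_5 = (-0.5974, -0.8019)
  (0,1): δ = 136.18°  ·
  (0,2): δ = 101.72°  ·
  (0,3): δ = 40.85°  ✓
  (0,4): δ = 30.22°  ✓
  (0,5): δ = 80.08°  ·
  (1,2): δ = 145.54°  ·
  (1,3): δ = 84.67°  ·
  (1,4): δ = 13.60°  ✓
  (1,5): δ = 36.27°  ✓
  (2,3): δ = 119.13°  ·
  (2,4): δ = 48.06°  ✓
  (2,5): δ = 1.80°  ✓
  (3,4): δ = 108.93°  ·
  (3,5): δ = 59.06°  ·
  (4,5): δ = 130.14°  ·
antipodal pairs: 6

count = 6; pairs: (0,3), (0,4), (1,4), (1,5), (2,4), (2,5)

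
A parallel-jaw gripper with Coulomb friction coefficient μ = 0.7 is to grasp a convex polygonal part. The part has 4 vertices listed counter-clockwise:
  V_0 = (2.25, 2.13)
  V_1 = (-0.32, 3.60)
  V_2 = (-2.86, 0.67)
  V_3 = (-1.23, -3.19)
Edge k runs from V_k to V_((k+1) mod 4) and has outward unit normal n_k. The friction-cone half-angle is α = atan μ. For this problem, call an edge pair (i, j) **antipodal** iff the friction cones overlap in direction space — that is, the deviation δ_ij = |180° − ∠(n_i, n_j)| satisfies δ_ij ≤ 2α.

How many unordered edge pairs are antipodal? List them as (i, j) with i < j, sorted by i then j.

count = 3; pairs: (0,2), (1,3), (2,3)

α = atan 0.7 = 34.99°;  2α = 69.98°
n_0 = (+0.4965, +0.8680)
n_1 = (-0.7556, +0.6550)
n_2 = (-0.9212, -0.3890)
n_3 = (+0.8369, -0.5474)
  (0,1): δ = 101.15°  ·
  (0,2): δ = 37.34°  ✓
  (0,3): δ = 86.58°  ·
  (1,2): δ = 116.18°  ·
  (1,3): δ = 7.73°  ✓
  (2,3): δ = 56.08°  ✓
antipodal pairs: 3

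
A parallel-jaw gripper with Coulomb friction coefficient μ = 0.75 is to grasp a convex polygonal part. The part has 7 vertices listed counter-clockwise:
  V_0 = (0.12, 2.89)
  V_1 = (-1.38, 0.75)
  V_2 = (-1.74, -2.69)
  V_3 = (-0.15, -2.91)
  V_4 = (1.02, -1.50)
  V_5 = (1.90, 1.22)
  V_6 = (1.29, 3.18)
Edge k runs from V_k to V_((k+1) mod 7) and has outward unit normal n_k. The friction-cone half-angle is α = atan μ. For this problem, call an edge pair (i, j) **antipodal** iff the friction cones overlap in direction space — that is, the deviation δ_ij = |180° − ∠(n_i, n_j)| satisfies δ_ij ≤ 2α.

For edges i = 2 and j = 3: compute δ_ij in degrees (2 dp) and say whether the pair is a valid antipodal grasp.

α = atan 0.75 = 36.87°;  2α = 73.74°
edge 2: e_2 = (+1.59, -0.22);  n_2 = (-0.1371, -0.9906)
edge 3: e_3 = (+1.17, +1.41);  n_3 = (+0.7696, -0.6386)
∠(n_2, n_3) = 58.19°
δ = |180° − 58.19°| = 121.81°
121.81° > 2α = 73.74°  →  invalid

δ = 121.81°, invalid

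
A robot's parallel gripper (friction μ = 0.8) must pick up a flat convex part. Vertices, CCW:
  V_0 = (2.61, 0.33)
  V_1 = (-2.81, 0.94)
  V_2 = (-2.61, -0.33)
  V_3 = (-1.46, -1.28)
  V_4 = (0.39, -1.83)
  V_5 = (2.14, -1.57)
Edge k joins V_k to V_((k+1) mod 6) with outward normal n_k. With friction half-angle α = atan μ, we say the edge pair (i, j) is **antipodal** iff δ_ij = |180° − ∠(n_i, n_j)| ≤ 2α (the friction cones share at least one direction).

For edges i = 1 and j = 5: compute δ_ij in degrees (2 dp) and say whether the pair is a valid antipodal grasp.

α = atan 0.8 = 38.66°;  2α = 77.32°
edge 1: e_1 = (+0.20, -1.27);  n_1 = (-0.9878, -0.1556)
edge 5: e_5 = (+0.47, +1.90);  n_5 = (+0.9707, -0.2401)
∠(n_1, n_5) = 157.16°
δ = |180° − 157.16°| = 22.84°
22.84° ≤ 2α = 77.32°  →  valid

δ = 22.84°, valid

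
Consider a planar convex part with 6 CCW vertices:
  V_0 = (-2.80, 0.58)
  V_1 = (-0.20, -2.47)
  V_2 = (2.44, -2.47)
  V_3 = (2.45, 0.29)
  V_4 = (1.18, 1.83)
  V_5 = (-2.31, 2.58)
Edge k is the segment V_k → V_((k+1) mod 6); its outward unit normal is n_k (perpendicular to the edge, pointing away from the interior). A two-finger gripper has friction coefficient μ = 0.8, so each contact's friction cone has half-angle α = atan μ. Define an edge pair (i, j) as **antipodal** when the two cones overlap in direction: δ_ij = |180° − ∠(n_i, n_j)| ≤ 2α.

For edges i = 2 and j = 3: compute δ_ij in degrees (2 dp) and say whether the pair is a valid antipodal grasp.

α = atan 0.8 = 38.66°;  2α = 77.32°
edge 2: e_2 = (+0.01, +2.76);  n_2 = (+1.0000, -0.0036)
edge 3: e_3 = (-1.27, +1.54);  n_3 = (+0.7715, +0.6362)
∠(n_2, n_3) = 39.72°
δ = |180° − 39.72°| = 140.28°
140.28° > 2α = 77.32°  →  invalid

δ = 140.28°, invalid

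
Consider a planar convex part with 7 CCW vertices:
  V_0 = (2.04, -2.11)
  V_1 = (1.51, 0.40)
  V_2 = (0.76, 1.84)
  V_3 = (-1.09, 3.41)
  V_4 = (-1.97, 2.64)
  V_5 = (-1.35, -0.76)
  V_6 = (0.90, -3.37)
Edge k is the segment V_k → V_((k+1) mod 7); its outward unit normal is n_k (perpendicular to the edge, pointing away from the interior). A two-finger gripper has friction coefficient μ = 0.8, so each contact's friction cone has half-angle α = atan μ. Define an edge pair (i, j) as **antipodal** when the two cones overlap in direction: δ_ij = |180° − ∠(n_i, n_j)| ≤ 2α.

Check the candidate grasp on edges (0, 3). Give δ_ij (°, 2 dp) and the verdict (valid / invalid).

δ = 60.74°, valid

α = atan 0.8 = 38.66°;  2α = 77.32°
edge 0: e_0 = (-0.53, +2.51);  n_0 = (+0.9784, +0.2066)
edge 3: e_3 = (-0.88, -0.77);  n_3 = (-0.6585, +0.7526)
∠(n_0, n_3) = 119.26°
δ = |180° − 119.26°| = 60.74°
60.74° ≤ 2α = 77.32°  →  valid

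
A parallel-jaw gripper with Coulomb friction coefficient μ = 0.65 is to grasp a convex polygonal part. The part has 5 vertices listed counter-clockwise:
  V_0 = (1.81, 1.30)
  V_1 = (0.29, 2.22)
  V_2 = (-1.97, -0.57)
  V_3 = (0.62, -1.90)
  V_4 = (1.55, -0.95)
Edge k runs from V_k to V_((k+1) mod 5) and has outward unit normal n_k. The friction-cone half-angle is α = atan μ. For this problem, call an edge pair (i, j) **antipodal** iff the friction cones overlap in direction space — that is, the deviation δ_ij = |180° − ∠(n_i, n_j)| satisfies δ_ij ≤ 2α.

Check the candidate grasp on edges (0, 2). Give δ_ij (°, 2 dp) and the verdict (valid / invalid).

δ = 4.00°, valid

α = atan 0.65 = 33.02°;  2α = 66.05°
edge 0: e_0 = (-1.52, +0.92);  n_0 = (+0.5178, +0.8555)
edge 2: e_2 = (+2.59, -1.33);  n_2 = (-0.4568, -0.8896)
∠(n_0, n_2) = 176.00°
δ = |180° − 176.00°| = 4.00°
4.00° ≤ 2α = 66.05°  →  valid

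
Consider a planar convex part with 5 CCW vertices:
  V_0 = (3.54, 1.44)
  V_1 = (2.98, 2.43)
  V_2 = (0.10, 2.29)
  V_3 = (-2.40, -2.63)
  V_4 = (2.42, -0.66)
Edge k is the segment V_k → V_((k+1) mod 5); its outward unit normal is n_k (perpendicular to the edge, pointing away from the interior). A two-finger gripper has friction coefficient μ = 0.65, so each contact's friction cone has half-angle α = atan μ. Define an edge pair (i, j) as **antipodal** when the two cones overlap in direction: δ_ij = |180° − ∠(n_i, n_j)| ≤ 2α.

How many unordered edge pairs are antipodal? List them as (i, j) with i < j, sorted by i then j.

α = atan 0.65 = 33.02°;  2α = 66.05°
n_0 = (+0.8704, +0.4923)
n_1 = (-0.0486, +0.9988)
n_2 = (-0.8915, +0.4530)
n_3 = (+0.3783, -0.9257)
n_4 = (+0.8824, -0.4706)
  (0,1): δ = 116.71°  ·
  (0,2): δ = 56.43°  ✓
  (0,3): δ = 82.74°  ·
  (0,4): δ = 122.43°  ·
  (1,2): δ = 119.72°  ·
  (1,3): δ = 19.45°  ✓
  (1,4): δ = 59.14°  ✓
  (2,3): δ = 40.83°  ✓
  (2,4): δ = 1.14°  ✓
  (3,4): δ = 140.30°  ·
antipodal pairs: 5

count = 5; pairs: (0,2), (1,3), (1,4), (2,3), (2,4)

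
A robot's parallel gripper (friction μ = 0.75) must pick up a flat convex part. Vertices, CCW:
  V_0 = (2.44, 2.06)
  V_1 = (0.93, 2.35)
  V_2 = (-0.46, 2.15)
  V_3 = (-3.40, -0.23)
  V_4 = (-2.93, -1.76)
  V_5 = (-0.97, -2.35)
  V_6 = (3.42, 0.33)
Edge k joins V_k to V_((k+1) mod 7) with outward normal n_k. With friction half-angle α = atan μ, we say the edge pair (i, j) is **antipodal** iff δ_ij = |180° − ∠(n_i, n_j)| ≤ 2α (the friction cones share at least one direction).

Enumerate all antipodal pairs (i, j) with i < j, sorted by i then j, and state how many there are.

count = 9; pairs: (0,3), (0,4), (0,5), (1,4), (1,5), (2,4), (2,5), (3,6), (4,6)

α = atan 0.75 = 36.87°;  2α = 73.74°
n_0 = (+0.1886, +0.9821)
n_1 = (-0.1424, +0.9898)
n_2 = (-0.6292, +0.7772)
n_3 = (-0.9559, -0.2936)
n_4 = (-0.2882, -0.9576)
n_5 = (+0.5211, -0.8535)
n_6 = (+0.8701, +0.4929)
  (0,1): δ = 160.94°  ·
  (0,2): δ = 130.14°  ·
  (0,3): δ = 62.05°  ✓
  (0,4): δ = 5.88°  ✓
  (0,5): δ = 42.27°  ✓
  (0,6): δ = 130.40°  ·
  (1,2): δ = 149.20°  ·
  (1,3): δ = 81.11°  ·
  (1,4): δ = 24.94°  ✓
  (1,5): δ = 23.22°  ✓
  (1,6): δ = 111.34°  ·
  (2,3): δ = 111.91°  ·
  (2,4): δ = 55.74°  ✓
  (2,5): δ = 7.59°  ✓
  (2,6): δ = 80.54°  ·
  (3,4): δ = 123.83°  ·
  (3,5): δ = 75.67°  ·
  (3,6): δ = 12.45°  ✓
  (4,5): δ = 131.84°  ·
  (4,6): δ = 43.72°  ✓
  (5,6): δ = 91.87°  ·
antipodal pairs: 9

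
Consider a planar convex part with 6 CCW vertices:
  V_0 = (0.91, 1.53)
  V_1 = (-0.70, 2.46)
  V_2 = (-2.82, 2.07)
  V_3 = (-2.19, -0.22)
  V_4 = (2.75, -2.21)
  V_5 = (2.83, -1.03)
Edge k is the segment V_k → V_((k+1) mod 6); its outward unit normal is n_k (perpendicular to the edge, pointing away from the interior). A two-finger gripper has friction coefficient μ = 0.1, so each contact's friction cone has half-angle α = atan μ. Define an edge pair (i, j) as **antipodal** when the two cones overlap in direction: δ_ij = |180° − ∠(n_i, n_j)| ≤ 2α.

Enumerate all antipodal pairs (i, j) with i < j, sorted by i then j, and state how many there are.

count = 1; pairs: (0,3)

α = atan 0.1 = 5.71°;  2α = 11.42°
n_0 = (+0.5002, +0.8659)
n_1 = (-0.1809, +0.9835)
n_2 = (-0.9642, -0.2653)
n_3 = (-0.3737, -0.9276)
n_4 = (+0.9977, -0.0676)
n_5 = (+0.8000, +0.6000)
  (0,1): δ = 139.56°  ·
  (0,2): δ = 44.61°  ·
  (0,3): δ = 8.07°  ✓
  (0,4): δ = 116.13°  ·
  (0,5): δ = 156.88°  ·
  (1,2): δ = 85.04°  ·
  (1,3): δ = 32.36°  ·
  (1,4): δ = 75.70°  ·
  (1,5): δ = 116.45°  ·
  (2,3): δ = 127.32°  ·
  (2,4): δ = 19.26°  ·
  (2,5): δ = 21.49°  ·
  (3,4): δ = 71.94°  ·
  (3,5): δ = 31.19°  ·
  (4,5): δ = 139.25°  ·
antipodal pairs: 1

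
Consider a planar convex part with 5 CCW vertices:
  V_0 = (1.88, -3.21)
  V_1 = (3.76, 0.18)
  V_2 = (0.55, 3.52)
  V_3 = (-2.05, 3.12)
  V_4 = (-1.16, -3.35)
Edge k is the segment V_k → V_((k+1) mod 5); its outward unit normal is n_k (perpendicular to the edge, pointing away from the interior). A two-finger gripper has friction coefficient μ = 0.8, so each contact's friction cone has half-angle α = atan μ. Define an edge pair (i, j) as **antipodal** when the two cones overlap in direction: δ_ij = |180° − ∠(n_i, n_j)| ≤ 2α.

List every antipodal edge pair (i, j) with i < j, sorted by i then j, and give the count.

α = atan 0.8 = 38.66°;  2α = 77.32°
n_0 = (+0.8745, -0.4850)
n_1 = (+0.7210, +0.6929)
n_2 = (-0.1521, +0.9884)
n_3 = (-0.9907, -0.1363)
n_4 = (+0.0460, -0.9989)
  (0,1): δ = 107.13°  ·
  (0,2): δ = 52.24°  ✓
  (0,3): δ = 36.84°  ✓
  (0,4): δ = 121.65°  ·
  (1,2): δ = 125.12°  ·
  (1,3): δ = 36.03°  ✓
  (1,4): δ = 48.77°  ✓
  (2,3): δ = 90.91°  ·
  (2,4): δ = 6.11°  ✓
  (3,4): δ = 95.20°  ·
antipodal pairs: 5

count = 5; pairs: (0,2), (0,3), (1,3), (1,4), (2,4)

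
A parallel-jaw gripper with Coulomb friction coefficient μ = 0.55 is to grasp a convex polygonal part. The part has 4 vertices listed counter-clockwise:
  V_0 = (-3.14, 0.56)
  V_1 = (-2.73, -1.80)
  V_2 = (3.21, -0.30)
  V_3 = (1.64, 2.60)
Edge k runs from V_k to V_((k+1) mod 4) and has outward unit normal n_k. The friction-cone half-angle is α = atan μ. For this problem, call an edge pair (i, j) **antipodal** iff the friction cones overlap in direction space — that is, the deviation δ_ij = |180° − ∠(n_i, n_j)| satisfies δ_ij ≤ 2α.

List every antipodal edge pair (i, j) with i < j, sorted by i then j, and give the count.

α = atan 0.55 = 28.81°;  2α = 57.62°
n_0 = (-0.9852, -0.1712)
n_1 = (+0.2448, -0.9696)
n_2 = (+0.8794, +0.4761)
n_3 = (-0.3925, +0.9197)
  (0,1): δ = 85.68°  ·
  (0,2): δ = 18.57°  ✓
  (0,3): δ = 103.26°  ·
  (1,2): δ = 75.74°  ·
  (1,3): δ = 8.94°  ✓
  (2,3): δ = 95.32°  ·
antipodal pairs: 2

count = 2; pairs: (0,2), (1,3)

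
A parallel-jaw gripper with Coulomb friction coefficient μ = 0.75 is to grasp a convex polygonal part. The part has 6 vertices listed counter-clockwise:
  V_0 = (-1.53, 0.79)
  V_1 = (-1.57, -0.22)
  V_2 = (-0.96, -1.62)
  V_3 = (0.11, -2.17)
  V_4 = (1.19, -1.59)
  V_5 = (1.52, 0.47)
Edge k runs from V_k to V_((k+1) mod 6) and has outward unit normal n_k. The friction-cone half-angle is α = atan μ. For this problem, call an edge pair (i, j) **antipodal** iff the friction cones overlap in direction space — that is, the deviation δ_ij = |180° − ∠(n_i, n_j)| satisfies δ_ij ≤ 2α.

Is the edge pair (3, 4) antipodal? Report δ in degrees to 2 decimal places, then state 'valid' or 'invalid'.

α = atan 0.75 = 36.87°;  2α = 73.74°
edge 3: e_3 = (+1.08, +0.58);  n_3 = (+0.4731, -0.8810)
edge 4: e_4 = (+0.33, +2.06);  n_4 = (+0.9874, -0.1582)
∠(n_3, n_4) = 52.66°
δ = |180° − 52.66°| = 127.34°
127.34° > 2α = 73.74°  →  invalid

δ = 127.34°, invalid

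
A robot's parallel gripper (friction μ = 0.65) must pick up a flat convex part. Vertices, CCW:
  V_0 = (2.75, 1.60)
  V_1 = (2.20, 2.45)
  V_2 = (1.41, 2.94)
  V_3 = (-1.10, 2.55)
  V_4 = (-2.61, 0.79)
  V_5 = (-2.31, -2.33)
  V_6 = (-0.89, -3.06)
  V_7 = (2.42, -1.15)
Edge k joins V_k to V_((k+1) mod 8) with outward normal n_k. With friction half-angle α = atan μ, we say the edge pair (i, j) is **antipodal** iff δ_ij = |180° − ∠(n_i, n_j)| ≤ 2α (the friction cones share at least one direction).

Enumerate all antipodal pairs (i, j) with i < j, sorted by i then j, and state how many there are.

count = 11; pairs: (0,4), (0,5), (1,4), (1,5), (1,6), (2,5), (2,6), (3,6), (3,7), (4,6), (4,7)

α = atan 0.65 = 33.02°;  2α = 66.05°
n_0 = (+0.8396, +0.5433)
n_1 = (+0.5271, +0.8498)
n_2 = (-0.1535, +0.9881)
n_3 = (-0.7590, +0.6511)
n_4 = (-0.9954, -0.0957)
n_5 = (-0.4572, -0.8894)
n_6 = (+0.4998, -0.8661)
n_7 = (+0.9929, -0.1191)
  (0,1): δ = 154.71°  ·
  (0,2): δ = 114.07°  ·
  (0,3): δ = 73.53°  ·
  (0,4): δ = 27.41°  ✓
  (0,5): δ = 29.89°  ✓
  (0,6): δ = 87.08°  ·
  (0,7): δ = 140.25°  ·
  (1,2): δ = 139.36°  ·
  (1,3): δ = 98.82°  ·
  (1,4): δ = 52.70°  ✓
  (1,5): δ = 4.60°  ✓
  (1,6): δ = 61.80°  ✓
  (1,7): δ = 114.97°  ·
  (2,3): δ = 139.46°  ·
  (2,4): δ = 93.34°  ·
  (2,5): δ = 36.04°  ✓
  (2,6): δ = 21.15°  ✓
  (2,7): δ = 74.33°  ·
  (3,4): δ = 133.88°  ·
  (3,5): δ = 76.58°  ·
  (3,6): δ = 19.39°  ✓
  (3,7): δ = 33.79°  ✓
  (4,5): δ = 122.70°  ·
  (4,6): δ = 65.51°  ✓
  (4,7): δ = 12.34°  ✓
  (5,6): δ = 122.81°  ·
  (5,7): δ = 69.64°  ·
  (6,7): δ = 126.83°  ·
antipodal pairs: 11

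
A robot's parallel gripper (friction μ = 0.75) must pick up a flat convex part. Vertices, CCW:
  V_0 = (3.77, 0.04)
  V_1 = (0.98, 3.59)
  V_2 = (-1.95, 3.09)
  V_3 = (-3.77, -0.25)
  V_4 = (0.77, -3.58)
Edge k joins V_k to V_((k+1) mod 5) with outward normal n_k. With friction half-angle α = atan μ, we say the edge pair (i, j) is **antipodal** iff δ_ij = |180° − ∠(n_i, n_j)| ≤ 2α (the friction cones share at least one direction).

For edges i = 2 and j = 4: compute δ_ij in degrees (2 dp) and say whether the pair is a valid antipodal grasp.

α = atan 0.75 = 36.87°;  2α = 73.74°
edge 2: e_2 = (-1.82, -3.34);  n_2 = (-0.8781, +0.4785)
edge 4: e_4 = (+3.00, +3.62);  n_4 = (+0.7700, -0.6381)
∠(n_2, n_4) = 168.94°
δ = |180° − 168.94°| = 11.06°
11.06° ≤ 2α = 73.74°  →  valid

δ = 11.06°, valid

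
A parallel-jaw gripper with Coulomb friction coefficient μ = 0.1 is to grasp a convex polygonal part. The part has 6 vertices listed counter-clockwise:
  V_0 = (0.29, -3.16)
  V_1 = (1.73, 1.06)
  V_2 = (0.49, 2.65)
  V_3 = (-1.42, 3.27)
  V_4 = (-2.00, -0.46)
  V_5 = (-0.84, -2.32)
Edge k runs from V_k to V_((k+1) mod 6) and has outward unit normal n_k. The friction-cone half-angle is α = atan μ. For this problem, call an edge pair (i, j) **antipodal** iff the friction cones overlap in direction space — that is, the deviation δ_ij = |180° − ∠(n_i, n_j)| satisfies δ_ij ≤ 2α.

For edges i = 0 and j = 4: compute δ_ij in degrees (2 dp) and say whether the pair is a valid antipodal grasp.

δ = 50.79°, invalid

α = atan 0.1 = 5.71°;  2α = 11.42°
edge 0: e_0 = (+1.44, +4.22);  n_0 = (+0.9464, -0.3229)
edge 4: e_4 = (+1.16, -1.86);  n_4 = (-0.8485, -0.5292)
∠(n_0, n_4) = 129.21°
δ = |180° − 129.21°| = 50.79°
50.79° > 2α = 11.42°  →  invalid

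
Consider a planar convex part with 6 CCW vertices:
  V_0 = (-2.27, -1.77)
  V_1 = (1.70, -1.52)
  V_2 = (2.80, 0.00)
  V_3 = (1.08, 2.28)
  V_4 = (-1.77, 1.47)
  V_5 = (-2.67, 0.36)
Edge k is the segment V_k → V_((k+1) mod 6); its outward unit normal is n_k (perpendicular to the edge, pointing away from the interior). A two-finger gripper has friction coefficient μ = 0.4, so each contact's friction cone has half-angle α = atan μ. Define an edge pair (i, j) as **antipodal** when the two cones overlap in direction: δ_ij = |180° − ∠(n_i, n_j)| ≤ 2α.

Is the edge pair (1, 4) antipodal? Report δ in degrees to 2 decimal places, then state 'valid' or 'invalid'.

α = atan 0.4 = 21.80°;  2α = 43.60°
edge 1: e_1 = (+1.10, +1.52);  n_1 = (+0.8101, -0.5863)
edge 4: e_4 = (-0.90, -1.11);  n_4 = (-0.7768, +0.6298)
∠(n_1, n_4) = 176.86°
δ = |180° − 176.86°| = 3.14°
3.14° ≤ 2α = 43.60°  →  valid

δ = 3.14°, valid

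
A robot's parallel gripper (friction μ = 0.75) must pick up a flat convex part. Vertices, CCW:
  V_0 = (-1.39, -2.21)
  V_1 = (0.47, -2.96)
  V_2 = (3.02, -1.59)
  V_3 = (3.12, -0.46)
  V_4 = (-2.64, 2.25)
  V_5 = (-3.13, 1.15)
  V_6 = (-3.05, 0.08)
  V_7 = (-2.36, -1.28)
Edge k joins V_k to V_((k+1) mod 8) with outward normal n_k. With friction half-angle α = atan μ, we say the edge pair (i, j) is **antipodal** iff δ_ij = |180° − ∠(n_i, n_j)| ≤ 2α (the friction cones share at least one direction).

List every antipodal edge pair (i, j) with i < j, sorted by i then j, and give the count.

α = atan 0.75 = 36.87°;  2α = 73.74°
n_0 = (-0.3740, -0.9274)
n_1 = (+0.4733, -0.8809)
n_2 = (+0.9961, -0.0882)
n_3 = (+0.4257, +0.9049)
n_4 = (-0.9135, +0.4069)
n_5 = (-0.9972, -0.0746)
n_6 = (-0.8918, -0.4525)
n_7 = (-0.6921, -0.7218)
  (0,1): δ = 129.79°  ·
  (0,2): δ = 73.10°  ✓
  (0,3): δ = 3.24°  ✓
  (0,4): δ = 87.95°  ·
  (0,5): δ = 116.24°  ·
  (0,6): δ = 138.86°  ·
  (0,7): δ = 158.17°  ·
  (1,2): δ = 123.30°  ·
  (1,3): δ = 53.44°  ✓
  (1,4): δ = 37.74°  ✓
  (1,5): δ = 66.03°  ✓
  (1,6): δ = 88.65°  ·
  (1,7): δ = 107.96°  ·
  (2,3): δ = 110.14°  ·
  (2,4): δ = 18.95°  ✓
  (2,5): δ = 9.33°  ✓
  (2,6): δ = 31.96°  ✓
  (2,7): δ = 51.26°  ✓
  (3,4): δ = 88.81°  ·
  (3,5): δ = 60.53°  ✓
  (3,6): δ = 37.90°  ✓
  (3,7): δ = 18.60°  ✓
  (4,5): δ = 151.71°  ·
  (4,6): δ = 129.09°  ·
  (4,7): δ = 109.78°  ·
  (5,6): δ = 157.37°  ·
  (5,7): δ = 138.07°  ·
  (6,7): δ = 160.70°  ·
antipodal pairs: 12

count = 12; pairs: (0,2), (0,3), (1,3), (1,4), (1,5), (2,4), (2,5), (2,6), (2,7), (3,5), (3,6), (3,7)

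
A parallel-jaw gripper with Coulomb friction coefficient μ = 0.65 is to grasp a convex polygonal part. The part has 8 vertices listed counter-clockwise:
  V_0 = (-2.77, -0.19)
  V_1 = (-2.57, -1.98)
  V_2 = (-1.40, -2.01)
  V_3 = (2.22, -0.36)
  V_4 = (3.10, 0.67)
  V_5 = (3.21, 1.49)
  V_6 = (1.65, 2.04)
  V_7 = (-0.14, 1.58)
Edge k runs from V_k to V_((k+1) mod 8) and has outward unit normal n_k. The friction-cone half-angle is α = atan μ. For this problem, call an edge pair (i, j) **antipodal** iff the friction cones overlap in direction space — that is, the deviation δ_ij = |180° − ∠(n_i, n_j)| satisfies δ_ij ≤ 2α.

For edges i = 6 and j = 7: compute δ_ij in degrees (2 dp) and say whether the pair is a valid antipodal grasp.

α = atan 0.65 = 33.02°;  2α = 66.05°
edge 6: e_6 = (-1.79, -0.46);  n_6 = (-0.2489, +0.9685)
edge 7: e_7 = (-2.63, -1.77);  n_7 = (-0.5583, +0.8296)
∠(n_6, n_7) = 19.53°
δ = |180° − 19.53°| = 160.47°
160.47° > 2α = 66.05°  →  invalid

δ = 160.47°, invalid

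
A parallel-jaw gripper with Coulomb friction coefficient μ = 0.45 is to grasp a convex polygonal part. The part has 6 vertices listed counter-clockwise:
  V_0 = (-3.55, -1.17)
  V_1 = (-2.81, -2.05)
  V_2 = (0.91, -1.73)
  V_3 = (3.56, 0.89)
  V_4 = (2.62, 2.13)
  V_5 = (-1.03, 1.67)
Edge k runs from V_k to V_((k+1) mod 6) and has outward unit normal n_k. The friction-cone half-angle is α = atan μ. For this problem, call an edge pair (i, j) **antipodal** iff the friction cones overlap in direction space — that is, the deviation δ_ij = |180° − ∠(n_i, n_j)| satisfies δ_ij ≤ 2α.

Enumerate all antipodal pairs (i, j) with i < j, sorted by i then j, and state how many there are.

count = 5; pairs: (0,3), (1,4), (1,5), (2,4), (2,5)

α = atan 0.45 = 24.23°;  2α = 48.46°
n_0 = (-0.7654, -0.6436)
n_1 = (+0.0857, -0.9963)
n_2 = (+0.7031, -0.7111)
n_3 = (+0.7969, +0.6041)
n_4 = (-0.1250, +0.9922)
n_5 = (-0.7480, +0.6637)
  (0,1): δ = 125.14°  ·
  (0,2): δ = 85.39°  ·
  (0,3): δ = 2.90°  ✓
  (0,4): δ = 57.12°  ·
  (0,5): δ = 98.36°  ·
  (1,2): δ = 140.24°  ·
  (1,3): δ = 57.75°  ·
  (1,4): δ = 2.27°  ✓
  (1,5): δ = 43.50°  ✓
  (2,3): δ = 97.51°  ·
  (2,4): δ = 37.49°  ✓
  (2,5): δ = 3.74°  ✓
  (3,4): δ = 119.98°  ·
  (3,5): δ = 78.75°  ·
  (4,5): δ = 138.77°  ·
antipodal pairs: 5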